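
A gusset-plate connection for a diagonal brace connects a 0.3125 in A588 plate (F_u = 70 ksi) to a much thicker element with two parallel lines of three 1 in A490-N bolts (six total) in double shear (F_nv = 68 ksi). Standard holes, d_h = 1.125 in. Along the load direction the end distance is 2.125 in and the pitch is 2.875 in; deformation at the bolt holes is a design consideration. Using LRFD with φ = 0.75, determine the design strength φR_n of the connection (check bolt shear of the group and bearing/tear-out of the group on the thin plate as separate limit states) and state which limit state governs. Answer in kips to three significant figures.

Bolt shear: A_b = π·1²/4 = 0.7854 in²; R_n = 68 × 0.7854 × 6 × 2 = 640.9 kips → 0.75 × 640.9 = 481 kips.
Bearing (1.2 l_c t F_u ≤ 2.4 d t F_u): upper limit = 2.4·1·0.3125·70 = 52.5 kips.
  Edge l_c = 2.125 − 1.125/2 = 1.562 → r_n = 41.02 kips; interior l_c = 2.875 − 1.125 = 1.75 → r_n = 45.94 kips.
  R_n,bearing = 2·41.02 + 4·45.94 = 265.8 kips → 0.75 × 265.8 = 199 kips.
Bearing governs: 199 kips.

199 kips (bearing governs)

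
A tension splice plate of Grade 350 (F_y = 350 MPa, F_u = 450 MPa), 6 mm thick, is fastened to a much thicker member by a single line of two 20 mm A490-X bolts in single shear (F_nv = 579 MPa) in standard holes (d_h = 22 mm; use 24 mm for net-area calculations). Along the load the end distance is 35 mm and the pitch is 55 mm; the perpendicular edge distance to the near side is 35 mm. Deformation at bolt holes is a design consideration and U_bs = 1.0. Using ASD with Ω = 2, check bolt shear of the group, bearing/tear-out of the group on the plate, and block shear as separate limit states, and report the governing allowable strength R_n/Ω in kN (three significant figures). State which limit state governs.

74.8 kN (block shear governs)

Bolt shear: A_b = π·20²/4 = 314.2 mm²; R_n = 579 × 314.2 × 2 × 1 / 1000 = 363.8 kN → 363.8 / 2 = 182 kN.
Bearing: edge l_c = 24, r_n = 77.76 kN; interior l_c = 33, r_n = 106.9 kN; R_n = 77.76 + 1·106.9 = 184.7 kN → 92.3 kN.
Block shear: A_gv = 540, A_nv = 324, A_nt = 138 mm²; R_n = min(0.6F_uA_nv, 0.6F_yA_gv) + U_bs·F_u·A_nt = 149.6 kN → 74.8 kN.
Block shear governs: 74.8 kN.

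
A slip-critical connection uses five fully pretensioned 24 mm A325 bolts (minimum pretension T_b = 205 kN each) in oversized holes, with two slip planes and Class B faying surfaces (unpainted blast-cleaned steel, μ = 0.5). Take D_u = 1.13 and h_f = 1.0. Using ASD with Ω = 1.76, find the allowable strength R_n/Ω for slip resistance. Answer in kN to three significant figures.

R_n = μ · D_u · h_f · T_b · n_s · n_b = 0.5 × 1.13 × 1.0 × 205 × 2 × 5 = 1158 kN.
Allowable strength R_n/Ω = 1158 / 1.76 = 658 kN.

658 kN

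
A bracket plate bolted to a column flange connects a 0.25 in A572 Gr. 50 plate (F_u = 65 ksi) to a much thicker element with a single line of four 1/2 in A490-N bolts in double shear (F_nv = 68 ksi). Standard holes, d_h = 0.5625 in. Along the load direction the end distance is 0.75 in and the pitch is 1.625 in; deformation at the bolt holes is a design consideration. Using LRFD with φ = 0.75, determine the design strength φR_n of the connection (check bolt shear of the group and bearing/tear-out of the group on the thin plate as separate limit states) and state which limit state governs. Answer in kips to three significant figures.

50.7 kips (bearing governs)

Bolt shear: A_b = π·0.5²/4 = 0.1963 in²; R_n = 68 × 0.1963 × 4 × 2 = 106.8 kips → 0.75 × 106.8 = 80.1 kips.
Bearing (1.2 l_c t F_u ≤ 2.4 d t F_u): upper limit = 2.4·0.5·0.25·65 = 19.5 kips.
  Edge l_c = 0.75 − 0.5625/2 = 0.4688 → r_n = 9.141 kips; interior l_c = 1.625 − 0.5625 = 1.062 → r_n = 19.5 kips.
  R_n,bearing = 1·9.141 + 3·19.5 = 67.64 kips → 0.75 × 67.64 = 50.7 kips.
Bearing governs: 50.7 kips.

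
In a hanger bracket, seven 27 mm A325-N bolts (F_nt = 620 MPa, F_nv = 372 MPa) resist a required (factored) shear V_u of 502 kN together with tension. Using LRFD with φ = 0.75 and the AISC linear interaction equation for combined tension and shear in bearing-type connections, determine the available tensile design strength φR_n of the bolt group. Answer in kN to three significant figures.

1590 kN

A_b = π·27²/4 = 572.6 mm²; f_rv = 502 × 1000 / (7 × 572.6) = 125.3 MPa.
F'_nt = 1.3 F_nt − (F_nt / φF_nv) f_rv = 1.3·620 − (620/(0.75·372))·125.3 = 527.7 MPa, capped at F_nt → F'_nt = 527.7 MPa.
R_n = F'_nt · A_b · n = 527.7 × 572.6 × 7 / 1000 = 2115 kN.
Design strength φR_n = 0.75 × 2115 = 1590 kN.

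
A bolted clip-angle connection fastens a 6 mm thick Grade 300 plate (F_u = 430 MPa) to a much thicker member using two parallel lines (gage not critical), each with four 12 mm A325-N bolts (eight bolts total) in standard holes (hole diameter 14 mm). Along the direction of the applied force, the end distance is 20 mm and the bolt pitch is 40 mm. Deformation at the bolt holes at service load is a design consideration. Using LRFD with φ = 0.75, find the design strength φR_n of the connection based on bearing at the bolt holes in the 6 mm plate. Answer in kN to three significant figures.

395 kN

Per bolt r_n = 1.2 l_c t F_u ≤ 2.4 d t F_u; upper limit = 2.4 × 12 × 6 × 430 / 1000 = 74.3 kN.
Edge bolt: l_c = 20 − 14/2 = 13 mm → 1.2 × 13 × 6 × 430 / 1000 = 40.25 → r_n = 40.25 kN.
Interior bolts: l_c = 40 − 14 = 26 mm → 1.2 × 26 × 6 × 430 / 1000 = 80.5 → r_n = 74.3 kN.
R_n = 2 × 40.25 + 6 × 74.3 = 526.3 kN.
Design strength φR_n = 0.75 × 526.3 = 395 kN.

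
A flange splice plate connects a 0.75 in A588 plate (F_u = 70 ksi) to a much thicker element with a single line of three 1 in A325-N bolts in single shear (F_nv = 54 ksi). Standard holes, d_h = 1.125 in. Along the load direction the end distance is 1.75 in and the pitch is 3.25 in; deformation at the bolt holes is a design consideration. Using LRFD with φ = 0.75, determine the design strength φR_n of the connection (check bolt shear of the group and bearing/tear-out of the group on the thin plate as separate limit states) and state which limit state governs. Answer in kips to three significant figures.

95.4 kips (bolt shear governs)

Bolt shear: A_b = π·1²/4 = 0.7854 in²; R_n = 54 × 0.7854 × 3 × 1 = 127.2 kips → 0.75 × 127.2 = 95.4 kips.
Bearing (1.2 l_c t F_u ≤ 2.4 d t F_u): upper limit = 2.4·1·0.75·70 = 126 kips.
  Edge l_c = 1.75 − 1.125/2 = 1.188 → r_n = 74.81 kips; interior l_c = 3.25 − 1.125 = 2.125 → r_n = 126 kips.
  R_n,bearing = 1·74.81 + 2·126 = 326.8 kips → 0.75 × 326.8 = 245 kips.
Bolt shear governs: 95.4 kips.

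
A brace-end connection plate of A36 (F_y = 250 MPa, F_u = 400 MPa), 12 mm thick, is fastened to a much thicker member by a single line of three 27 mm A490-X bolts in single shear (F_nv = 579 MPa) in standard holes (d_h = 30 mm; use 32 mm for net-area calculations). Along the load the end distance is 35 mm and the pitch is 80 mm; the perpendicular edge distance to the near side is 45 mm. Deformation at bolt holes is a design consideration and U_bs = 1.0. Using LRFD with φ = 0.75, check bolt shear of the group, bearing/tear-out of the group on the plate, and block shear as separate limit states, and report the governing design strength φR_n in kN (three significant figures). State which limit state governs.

Bolt shear: A_b = π·27²/4 = 572.6 mm²; R_n = 579 × 572.6 × 3 × 1 / 1000 = 994.5 kN → 0.75 × 994.5 = 746 kN.
Bearing: edge l_c = 20, r_n = 115.2 kN; interior l_c = 50, r_n = 288 kN; R_n = 115.2 + 2·288 = 691.2 kN → 518 kN.
Block shear: A_gv = 2340, A_nv = 1380, A_nt = 348 mm²; R_n = min(0.6F_uA_nv, 0.6F_yA_gv) + U_bs·F_u·A_nt = 470.4 kN → 353 kN.
Block shear governs: 353 kN.

353 kN (block shear governs)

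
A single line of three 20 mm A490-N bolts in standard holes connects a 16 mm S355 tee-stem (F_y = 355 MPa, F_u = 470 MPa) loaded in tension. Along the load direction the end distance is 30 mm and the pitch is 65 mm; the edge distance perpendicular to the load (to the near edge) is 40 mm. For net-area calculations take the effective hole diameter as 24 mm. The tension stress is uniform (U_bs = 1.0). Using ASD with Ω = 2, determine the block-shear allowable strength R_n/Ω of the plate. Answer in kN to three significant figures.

Shear plane L_v = 30 + 2·65 = 160 mm; A_gv = 160 × 16 = 2560 mm².
A_nv = (160 − 2.5·24) × 16 = 1600 mm².
A_nt = (40 − 0.5·24) × 16 = 448 mm².
0.6 F_u A_nv = 451.2 kN; 0.6 F_y A_gv = 545.3 kN → shear rupture governs the shear term.
R_n = 451.2 + 1.0 × 470 × 448 / 1000 = 661.8 kN.
Allowable strength R_n/Ω = 661.8 / 2 = 331 kN.

331 kN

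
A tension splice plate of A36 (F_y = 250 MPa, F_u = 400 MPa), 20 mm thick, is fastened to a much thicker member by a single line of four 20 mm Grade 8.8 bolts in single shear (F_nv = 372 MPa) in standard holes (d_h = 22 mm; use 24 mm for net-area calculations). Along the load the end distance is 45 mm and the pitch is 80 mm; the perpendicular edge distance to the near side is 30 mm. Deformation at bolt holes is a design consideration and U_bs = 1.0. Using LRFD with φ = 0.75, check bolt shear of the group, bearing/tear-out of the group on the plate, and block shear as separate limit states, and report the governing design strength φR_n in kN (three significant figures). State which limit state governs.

Bolt shear: A_b = π·20²/4 = 314.2 mm²; R_n = 372 × 314.2 × 4 × 1 / 1000 = 467.5 kN → 0.75 × 467.5 = 351 kN.
Bearing: edge l_c = 34, r_n = 326.4 kN; interior l_c = 58, r_n = 384 kN; R_n = 326.4 + 3·384 = 1478 kN → 1110 kN.
Block shear: A_gv = 5700, A_nv = 4020, A_nt = 360 mm²; R_n = min(0.6F_uA_nv, 0.6F_yA_gv) + U_bs·F_u·A_nt = 999 kN → 749 kN.
Bolt shear governs: 351 kN.

351 kN (bolt shear governs)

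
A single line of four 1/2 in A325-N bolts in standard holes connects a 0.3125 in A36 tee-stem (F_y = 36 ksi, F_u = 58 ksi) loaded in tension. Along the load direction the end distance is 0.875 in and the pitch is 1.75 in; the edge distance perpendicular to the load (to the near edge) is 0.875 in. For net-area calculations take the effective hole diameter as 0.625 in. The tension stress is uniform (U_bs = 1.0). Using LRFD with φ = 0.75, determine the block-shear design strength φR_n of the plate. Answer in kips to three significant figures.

Shear plane L_v = 0.875 + 3·1.75 = 6.125 in; A_gv = 6.125 × 0.3125 = 1.914 in².
A_nv = (6.125 − 3.5·0.625) × 0.3125 = 1.23 in².
A_nt = (0.875 − 0.5·0.625) × 0.3125 = 0.1758 in².
0.6 F_u A_nv = 42.82 kips; 0.6 F_y A_gv = 41.34 kips → shear yielding governs the shear term.
R_n = 41.34 + 1.0 × 58 × 0.1758 = 51.54 kips.
Design strength φR_n = 0.75 × 51.54 = 38.7 kips.

38.7 kips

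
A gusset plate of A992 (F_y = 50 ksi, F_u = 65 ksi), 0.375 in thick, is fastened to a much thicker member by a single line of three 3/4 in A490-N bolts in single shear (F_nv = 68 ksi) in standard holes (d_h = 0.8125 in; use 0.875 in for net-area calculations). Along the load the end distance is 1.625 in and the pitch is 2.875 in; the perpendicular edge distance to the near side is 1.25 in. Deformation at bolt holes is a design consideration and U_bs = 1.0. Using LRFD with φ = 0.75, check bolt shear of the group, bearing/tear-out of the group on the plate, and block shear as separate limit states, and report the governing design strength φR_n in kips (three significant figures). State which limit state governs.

67.6 kips (bolt shear governs)

Bolt shear: A_b = π·0.75²/4 = 0.4418 in²; R_n = 68 × 0.4418 × 3 × 1 = 90.12 kips → 0.75 × 90.12 = 67.6 kips.
Bearing: edge l_c = 1.219, r_n = 35.65 kips; interior l_c = 2.062, r_n = 43.87 kips; R_n = 35.65 + 2·43.87 = 123.4 kips → 92.5 kips.
Block shear: A_gv = 2.766, A_nv = 1.945, A_nt = 0.3047 in²; R_n = min(0.6F_uA_nv, 0.6F_yA_gv) + U_bs·F_u·A_nt = 95.67 kips → 71.8 kips.
Bolt shear governs: 67.6 kips.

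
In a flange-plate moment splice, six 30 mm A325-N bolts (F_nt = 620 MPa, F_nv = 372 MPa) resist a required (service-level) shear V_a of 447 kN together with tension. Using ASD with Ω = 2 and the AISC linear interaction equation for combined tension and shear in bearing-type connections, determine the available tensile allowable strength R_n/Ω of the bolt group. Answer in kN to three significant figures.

A_b = π·30²/4 = 706.9 mm²; f_rv = 447 × 1000 / (6 × 706.9) = 105.4 MPa.
F'_nt = 1.3 F_nt − (Ω F_nt / F_nv) f_rv = 1.3·620 − (2·620/372)·105.4 = 454.7 MPa, capped at F_nt → F'_nt = 454.7 MPa.
R_n = F'_nt · A_b · n = 454.7 × 706.9 × 6 / 1000 = 1928 kN.
Allowable strength R_n/Ω = 1928 / 2 = 964 kN.

964 kN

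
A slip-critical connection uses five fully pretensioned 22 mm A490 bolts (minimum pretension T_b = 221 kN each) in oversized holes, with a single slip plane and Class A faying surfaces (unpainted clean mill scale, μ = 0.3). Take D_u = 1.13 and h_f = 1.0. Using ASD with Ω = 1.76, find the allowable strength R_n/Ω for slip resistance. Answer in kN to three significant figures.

R_n = μ · D_u · h_f · T_b · n_s · n_b = 0.3 × 1.13 × 1.0 × 221 × 1 × 5 = 374.6 kN.
Allowable strength R_n/Ω = 374.6 / 1.76 = 213 kN.

213 kN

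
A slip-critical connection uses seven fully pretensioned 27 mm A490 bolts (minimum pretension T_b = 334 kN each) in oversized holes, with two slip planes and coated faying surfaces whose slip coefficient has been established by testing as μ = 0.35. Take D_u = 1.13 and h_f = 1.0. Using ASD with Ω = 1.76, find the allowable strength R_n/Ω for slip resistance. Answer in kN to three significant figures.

1050 kN

R_n = μ · D_u · h_f · T_b · n_s · n_b = 0.35 × 1.13 × 1.0 × 334 × 2 × 7 = 1849 kN.
Allowable strength R_n/Ω = 1849 / 1.76 = 1050 kN.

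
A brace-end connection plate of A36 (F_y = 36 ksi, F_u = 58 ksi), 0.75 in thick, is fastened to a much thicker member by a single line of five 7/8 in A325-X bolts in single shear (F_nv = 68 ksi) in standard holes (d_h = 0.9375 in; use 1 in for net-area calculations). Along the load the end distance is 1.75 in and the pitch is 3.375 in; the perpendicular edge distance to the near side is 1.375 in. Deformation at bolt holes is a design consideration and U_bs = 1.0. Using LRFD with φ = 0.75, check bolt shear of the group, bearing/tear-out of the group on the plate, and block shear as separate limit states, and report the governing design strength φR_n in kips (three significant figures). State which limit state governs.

153 kips (bolt shear governs)

Bolt shear: A_b = π·0.875²/4 = 0.6013 in²; R_n = 68 × 0.6013 × 5 × 1 = 204.4 kips → 0.75 × 204.4 = 153 kips.
Bearing: edge l_c = 1.281, r_n = 66.88 kips; interior l_c = 2.438, r_n = 91.35 kips; R_n = 66.88 + 4·91.35 = 432.3 kips → 324 kips.
Block shear: A_gv = 11.44, A_nv = 8.062, A_nt = 0.6562 in²; R_n = min(0.6F_uA_nv, 0.6F_yA_gv) + U_bs·F_u·A_nt = 285.1 kips → 214 kips.
Bolt shear governs: 153 kips.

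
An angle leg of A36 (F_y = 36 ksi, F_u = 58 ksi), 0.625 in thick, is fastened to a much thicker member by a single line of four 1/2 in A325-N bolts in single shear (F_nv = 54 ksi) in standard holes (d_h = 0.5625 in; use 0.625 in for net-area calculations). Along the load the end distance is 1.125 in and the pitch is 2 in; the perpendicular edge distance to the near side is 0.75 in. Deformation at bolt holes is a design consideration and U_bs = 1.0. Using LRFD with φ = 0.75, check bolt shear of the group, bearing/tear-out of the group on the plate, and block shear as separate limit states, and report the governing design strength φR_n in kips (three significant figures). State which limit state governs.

Bolt shear: A_b = π·0.5²/4 = 0.1963 in²; R_n = 54 × 0.1963 × 4 × 1 = 42.41 kips → 0.75 × 42.41 = 31.8 kips.
Bearing: edge l_c = 0.8438, r_n = 36.7 kips; interior l_c = 1.438, r_n = 43.5 kips; R_n = 36.7 + 3·43.5 = 167.2 kips → 125 kips.
Block shear: A_gv = 4.453, A_nv = 3.086, A_nt = 0.2734 in²; R_n = min(0.6F_uA_nv, 0.6F_yA_gv) + U_bs·F_u·A_nt = 112 kips → 84 kips.
Bolt shear governs: 31.8 kips.

31.8 kips (bolt shear governs)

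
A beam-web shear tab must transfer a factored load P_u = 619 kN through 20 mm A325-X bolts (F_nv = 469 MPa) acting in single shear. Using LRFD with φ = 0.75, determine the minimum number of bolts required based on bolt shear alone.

6 bolts

A_b = π·20²/4 = 314.2 mm².
Per-bolt design strength φR_n = 0.75 × 469 × 314.2 × 1 / 1000 = 110.5 kN.
n ≥ 619 / 110.5 = 5.602 → use 6 bolts.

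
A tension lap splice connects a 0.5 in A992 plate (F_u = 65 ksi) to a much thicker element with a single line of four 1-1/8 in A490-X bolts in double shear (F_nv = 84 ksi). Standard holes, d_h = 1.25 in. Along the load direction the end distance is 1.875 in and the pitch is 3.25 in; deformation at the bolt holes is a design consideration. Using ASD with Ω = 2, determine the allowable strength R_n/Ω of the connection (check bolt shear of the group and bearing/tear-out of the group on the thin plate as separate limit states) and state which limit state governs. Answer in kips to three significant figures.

Bolt shear: A_b = π·1.125²/4 = 0.994 in²; R_n = 84 × 0.994 × 4 × 2 = 668 kips → 668 / 2 = 334 kips.
Bearing (1.2 l_c t F_u ≤ 2.4 d t F_u): upper limit = 2.4·1.125·0.5·65 = 87.75 kips.
  Edge l_c = 1.875 − 1.25/2 = 1.25 → r_n = 48.75 kips; interior l_c = 3.25 − 1.25 = 2 → r_n = 78 kips.
  R_n,bearing = 1·48.75 + 3·78 = 282.8 kips → 282.8 / 2 = 141 kips.
Bearing governs: 141 kips.

141 kips (bearing governs)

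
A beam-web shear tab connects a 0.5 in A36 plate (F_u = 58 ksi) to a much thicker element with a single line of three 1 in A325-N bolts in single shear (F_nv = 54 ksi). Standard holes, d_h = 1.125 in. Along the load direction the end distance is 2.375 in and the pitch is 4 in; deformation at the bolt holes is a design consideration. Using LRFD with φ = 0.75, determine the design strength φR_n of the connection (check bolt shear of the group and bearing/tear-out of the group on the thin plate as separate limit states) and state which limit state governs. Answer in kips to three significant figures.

95.4 kips (bolt shear governs)

Bolt shear: A_b = π·1²/4 = 0.7854 in²; R_n = 54 × 0.7854 × 3 × 1 = 127.2 kips → 0.75 × 127.2 = 95.4 kips.
Bearing (1.2 l_c t F_u ≤ 2.4 d t F_u): upper limit = 2.4·1·0.5·58 = 69.6 kips.
  Edge l_c = 2.375 − 1.125/2 = 1.812 → r_n = 63.07 kips; interior l_c = 4 − 1.125 = 2.875 → r_n = 69.6 kips.
  R_n,bearing = 1·63.07 + 2·69.6 = 202.3 kips → 0.75 × 202.3 = 152 kips.
Bolt shear governs: 95.4 kips.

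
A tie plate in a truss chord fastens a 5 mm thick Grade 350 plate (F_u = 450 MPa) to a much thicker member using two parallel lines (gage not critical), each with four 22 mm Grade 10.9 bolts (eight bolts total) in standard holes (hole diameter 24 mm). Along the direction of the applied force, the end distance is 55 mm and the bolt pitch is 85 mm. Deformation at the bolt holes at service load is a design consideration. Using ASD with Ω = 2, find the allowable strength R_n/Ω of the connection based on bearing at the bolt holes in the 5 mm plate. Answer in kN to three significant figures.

Per bolt r_n = 1.2 l_c t F_u ≤ 2.4 d t F_u; upper limit = 2.4 × 22 × 5 × 450 / 1000 = 118.8 kN.
Edge bolt: l_c = 55 − 24/2 = 43 mm → 1.2 × 43 × 5 × 450 / 1000 = 116.1 → r_n = 116.1 kN.
Interior bolts: l_c = 85 − 24 = 61 mm → 1.2 × 61 × 5 × 450 / 1000 = 164.7 → r_n = 118.8 kN.
R_n = 2 × 116.1 + 6 × 118.8 = 945 kN.
Allowable strength R_n/Ω = 945 / 2 = 472 kN.

472 kN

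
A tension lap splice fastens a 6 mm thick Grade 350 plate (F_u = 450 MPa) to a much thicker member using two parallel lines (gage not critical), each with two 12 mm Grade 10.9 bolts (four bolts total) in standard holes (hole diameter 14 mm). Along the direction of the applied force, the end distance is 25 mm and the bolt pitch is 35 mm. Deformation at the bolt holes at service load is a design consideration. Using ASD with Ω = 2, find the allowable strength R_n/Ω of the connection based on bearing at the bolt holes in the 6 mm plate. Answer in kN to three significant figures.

Per bolt r_n = 1.2 l_c t F_u ≤ 2.4 d t F_u; upper limit = 2.4 × 12 × 6 × 450 / 1000 = 77.76 kN.
Edge bolt: l_c = 25 − 14/2 = 18 mm → 1.2 × 18 × 6 × 450 / 1000 = 58.32 → r_n = 58.32 kN.
Interior bolts: l_c = 35 − 14 = 21 mm → 1.2 × 21 × 6 × 450 / 1000 = 68.04 → r_n = 68.04 kN.
R_n = 2 × 58.32 + 2 × 68.04 = 252.7 kN.
Allowable strength R_n/Ω = 252.7 / 2 = 126 kN.

126 kN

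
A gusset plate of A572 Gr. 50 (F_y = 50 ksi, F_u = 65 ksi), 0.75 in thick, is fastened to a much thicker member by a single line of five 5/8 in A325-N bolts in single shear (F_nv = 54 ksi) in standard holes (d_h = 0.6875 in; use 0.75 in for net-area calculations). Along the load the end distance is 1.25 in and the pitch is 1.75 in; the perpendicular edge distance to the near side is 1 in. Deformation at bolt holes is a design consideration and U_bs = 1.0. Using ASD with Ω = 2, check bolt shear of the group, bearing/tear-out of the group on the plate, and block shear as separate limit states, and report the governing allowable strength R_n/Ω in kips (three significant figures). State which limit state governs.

Bolt shear: A_b = π·0.625²/4 = 0.3068 in²; R_n = 54 × 0.3068 × 5 × 1 = 82.83 kips → 82.83 / 2 = 41.4 kips.
Bearing: edge l_c = 0.9062, r_n = 53.02 kips; interior l_c = 1.062, r_n = 62.16 kips; R_n = 53.02 + 4·62.16 = 301.6 kips → 151 kips.
Block shear: A_gv = 6.188, A_nv = 3.656, A_nt = 0.4688 in²; R_n = min(0.6F_uA_nv, 0.6F_yA_gv) + U_bs·F_u·A_nt = 173.1 kips → 86.5 kips.
Bolt shear governs: 41.4 kips.

41.4 kips (bolt shear governs)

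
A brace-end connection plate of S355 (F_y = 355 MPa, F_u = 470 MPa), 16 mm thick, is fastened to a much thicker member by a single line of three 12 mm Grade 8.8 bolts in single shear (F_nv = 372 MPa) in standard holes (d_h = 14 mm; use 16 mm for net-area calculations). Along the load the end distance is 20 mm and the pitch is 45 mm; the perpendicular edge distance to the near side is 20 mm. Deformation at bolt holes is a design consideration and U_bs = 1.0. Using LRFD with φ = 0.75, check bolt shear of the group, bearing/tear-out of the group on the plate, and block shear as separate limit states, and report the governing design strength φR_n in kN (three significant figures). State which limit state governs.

Bolt shear: A_b = π·12²/4 = 113.1 mm²; R_n = 372 × 113.1 × 3 × 1 / 1000 = 126.2 kN → 0.75 × 126.2 = 94.7 kN.
Bearing: edge l_c = 13, r_n = 117.3 kN; interior l_c = 31, r_n = 216.6 kN; R_n = 117.3 + 2·216.6 = 550.5 kN → 413 kN.
Block shear: A_gv = 1760, A_nv = 1120, A_nt = 192 mm²; R_n = min(0.6F_uA_nv, 0.6F_yA_gv) + U_bs·F_u·A_nt = 406.1 kN → 305 kN.
Bolt shear governs: 94.7 kN.

94.7 kN (bolt shear governs)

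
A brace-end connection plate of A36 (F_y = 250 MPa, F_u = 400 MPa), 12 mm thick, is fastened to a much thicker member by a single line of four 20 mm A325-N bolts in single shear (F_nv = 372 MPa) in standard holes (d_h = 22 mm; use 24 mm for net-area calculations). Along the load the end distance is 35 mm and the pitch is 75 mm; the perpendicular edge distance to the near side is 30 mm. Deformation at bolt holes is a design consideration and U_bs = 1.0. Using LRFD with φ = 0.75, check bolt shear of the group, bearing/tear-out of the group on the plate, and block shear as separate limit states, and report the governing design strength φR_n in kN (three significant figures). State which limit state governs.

351 kN (bolt shear governs)

Bolt shear: A_b = π·20²/4 = 314.2 mm²; R_n = 372 × 314.2 × 4 × 1 / 1000 = 467.5 kN → 0.75 × 467.5 = 351 kN.
Bearing: edge l_c = 24, r_n = 138.2 kN; interior l_c = 53, r_n = 230.4 kN; R_n = 138.2 + 3·230.4 = 829.4 kN → 622 kN.
Block shear: A_gv = 3120, A_nv = 2112, A_nt = 216 mm²; R_n = min(0.6F_uA_nv, 0.6F_yA_gv) + U_bs·F_u·A_nt = 554.4 kN → 416 kN.
Bolt shear governs: 351 kN.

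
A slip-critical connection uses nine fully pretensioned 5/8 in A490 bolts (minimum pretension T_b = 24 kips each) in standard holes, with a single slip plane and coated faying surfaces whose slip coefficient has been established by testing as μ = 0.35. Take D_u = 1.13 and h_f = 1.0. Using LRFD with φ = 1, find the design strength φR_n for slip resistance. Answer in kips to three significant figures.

85.4 kips

R_n = μ · D_u · h_f · T_b · n_s · n_b = 0.35 × 1.13 × 1.0 × 24 × 1 × 9 = 85.43 kips.
Design strength φR_n = 1 × 85.43 = 85.4 kips.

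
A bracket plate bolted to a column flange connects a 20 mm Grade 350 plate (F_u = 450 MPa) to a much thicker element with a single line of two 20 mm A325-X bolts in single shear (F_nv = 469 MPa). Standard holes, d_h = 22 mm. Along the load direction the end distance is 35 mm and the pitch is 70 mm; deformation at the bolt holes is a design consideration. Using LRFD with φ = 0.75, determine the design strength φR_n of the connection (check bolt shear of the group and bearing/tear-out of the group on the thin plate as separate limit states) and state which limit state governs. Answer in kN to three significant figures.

Bolt shear: A_b = π·20²/4 = 314.2 mm²; R_n = 469 × 314.2 × 2 × 1 / 1000 = 294.7 kN → 0.75 × 294.7 = 221 kN.
Bearing (1.2 l_c t F_u ≤ 2.4 d t F_u): upper limit = 2.4·20·20·450 / 1000 = 432 kN.
  Edge l_c = 35 − 22/2 = 24 → r_n = 259.2 kN; interior l_c = 70 − 22 = 48 → r_n = 432 kN.
  R_n,bearing = 1·259.2 + 1·432 = 691.2 kN → 0.75 × 691.2 = 518 kN.
Bolt shear governs: 221 kN.

221 kN (bolt shear governs)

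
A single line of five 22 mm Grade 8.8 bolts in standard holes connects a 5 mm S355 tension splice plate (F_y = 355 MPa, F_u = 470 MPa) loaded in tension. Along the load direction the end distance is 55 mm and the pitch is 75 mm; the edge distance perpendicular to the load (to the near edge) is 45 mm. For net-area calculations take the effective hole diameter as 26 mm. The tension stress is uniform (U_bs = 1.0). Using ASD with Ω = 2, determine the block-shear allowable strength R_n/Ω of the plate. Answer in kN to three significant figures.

205 kN

Shear plane L_v = 55 + 4·75 = 355 mm; A_gv = 355 × 5 = 1775 mm².
A_nv = (355 − 4.5·26) × 5 = 1190 mm².
A_nt = (45 − 0.5·26) × 5 = 160 mm².
0.6 F_u A_nv = 335.6 kN; 0.6 F_y A_gv = 378.1 kN → shear rupture governs the shear term.
R_n = 335.6 + 1.0 × 470 × 160 / 1000 = 410.8 kN.
Allowable strength R_n/Ω = 410.8 / 2 = 205 kN.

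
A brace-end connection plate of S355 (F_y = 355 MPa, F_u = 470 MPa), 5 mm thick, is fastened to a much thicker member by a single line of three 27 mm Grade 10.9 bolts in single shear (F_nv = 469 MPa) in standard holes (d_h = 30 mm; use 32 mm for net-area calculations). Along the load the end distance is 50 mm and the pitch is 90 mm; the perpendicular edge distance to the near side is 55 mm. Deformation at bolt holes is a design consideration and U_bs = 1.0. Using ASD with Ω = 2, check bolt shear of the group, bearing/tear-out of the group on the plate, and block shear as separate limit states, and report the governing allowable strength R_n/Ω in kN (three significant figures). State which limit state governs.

152 kN (block shear governs)

Bolt shear: A_b = π·27²/4 = 572.6 mm²; R_n = 469 × 572.6 × 3 × 1 / 1000 = 805.6 kN → 805.6 / 2 = 403 kN.
Bearing: edge l_c = 35, r_n = 98.7 kN; interior l_c = 60, r_n = 152.3 kN; R_n = 98.7 + 2·152.3 = 403.3 kN → 202 kN.
Block shear: A_gv = 1150, A_nv = 750, A_nt = 195 mm²; R_n = min(0.6F_uA_nv, 0.6F_yA_gv) + U_bs·F_u·A_nt = 303.2 kN → 152 kN.
Block shear governs: 152 kN.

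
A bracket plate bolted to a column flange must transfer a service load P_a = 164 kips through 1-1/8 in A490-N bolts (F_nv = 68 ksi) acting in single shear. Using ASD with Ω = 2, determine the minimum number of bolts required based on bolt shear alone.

A_b = π·1.125²/4 = 0.994 in².
Per-bolt allowable strength R_n/Ω = 68 × 0.994 × 1 / 2 = 33.8 kips.
n ≥ 164 / 33.8 = 4.853 → use 5 bolts.

5 bolts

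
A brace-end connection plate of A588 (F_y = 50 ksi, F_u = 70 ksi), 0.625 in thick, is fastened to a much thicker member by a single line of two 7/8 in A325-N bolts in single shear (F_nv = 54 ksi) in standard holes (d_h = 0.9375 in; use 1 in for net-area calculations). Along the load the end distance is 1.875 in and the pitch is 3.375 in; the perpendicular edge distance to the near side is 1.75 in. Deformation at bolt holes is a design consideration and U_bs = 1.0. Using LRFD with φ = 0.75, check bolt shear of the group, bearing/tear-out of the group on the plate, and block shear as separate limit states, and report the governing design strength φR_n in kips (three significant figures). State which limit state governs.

Bolt shear: A_b = π·0.875²/4 = 0.6013 in²; R_n = 54 × 0.6013 × 2 × 1 = 64.94 kips → 0.75 × 64.94 = 48.7 kips.
Bearing: edge l_c = 1.406, r_n = 73.83 kips; interior l_c = 2.438, r_n = 91.88 kips; R_n = 73.83 + 1·91.88 = 165.7 kips → 124 kips.
Block shear: A_gv = 3.281, A_nv = 2.344, A_nt = 0.7812 in²; R_n = min(0.6F_uA_nv, 0.6F_yA_gv) + U_bs·F_u·A_nt = 153.1 kips → 115 kips.
Bolt shear governs: 48.7 kips.

48.7 kips (bolt shear governs)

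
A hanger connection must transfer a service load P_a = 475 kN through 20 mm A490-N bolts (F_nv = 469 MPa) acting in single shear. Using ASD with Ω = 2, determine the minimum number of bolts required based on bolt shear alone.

A_b = π·20²/4 = 314.2 mm².
Per-bolt allowable strength R_n/Ω = 469 × 314.2 × 1 / 1000 / 2 = 73.67 kN.
n ≥ 475 / 73.67 = 6.448 → use 7 bolts.

7 bolts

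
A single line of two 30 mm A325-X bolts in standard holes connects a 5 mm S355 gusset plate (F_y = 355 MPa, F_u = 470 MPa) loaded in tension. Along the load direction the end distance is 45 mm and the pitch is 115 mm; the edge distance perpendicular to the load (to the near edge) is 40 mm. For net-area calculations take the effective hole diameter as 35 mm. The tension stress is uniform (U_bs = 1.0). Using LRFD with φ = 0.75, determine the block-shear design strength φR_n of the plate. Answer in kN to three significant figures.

Shear plane L_v = 45 + 1·115 = 160 mm; A_gv = 160 × 5 = 800 mm².
A_nv = (160 − 1.5·35) × 5 = 537.5 mm².
A_nt = (40 − 0.5·35) × 5 = 112.5 mm².
0.6 F_u A_nv = 151.6 kN; 0.6 F_y A_gv = 170.4 kN → shear rupture governs the shear term.
R_n = 151.6 + 1.0 × 470 × 112.5 / 1000 = 204.5 kN.
Design strength φR_n = 0.75 × 204.5 = 153 kN.

153 kN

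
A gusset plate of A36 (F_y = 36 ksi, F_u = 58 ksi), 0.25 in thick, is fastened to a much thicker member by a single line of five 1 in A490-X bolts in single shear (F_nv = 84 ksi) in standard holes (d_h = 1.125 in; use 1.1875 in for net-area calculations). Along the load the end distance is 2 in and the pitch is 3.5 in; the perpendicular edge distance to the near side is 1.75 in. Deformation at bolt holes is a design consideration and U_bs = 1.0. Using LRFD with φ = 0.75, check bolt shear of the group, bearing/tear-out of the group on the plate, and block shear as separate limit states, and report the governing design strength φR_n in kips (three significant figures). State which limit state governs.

77.4 kips (block shear governs)

Bolt shear: A_b = π·1²/4 = 0.7854 in²; R_n = 84 × 0.7854 × 5 × 1 = 329.9 kips → 0.75 × 329.9 = 247 kips.
Bearing: edge l_c = 1.438, r_n = 25.01 kips; interior l_c = 2.375, r_n = 34.8 kips; R_n = 25.01 + 4·34.8 = 164.2 kips → 123 kips.
Block shear: A_gv = 4, A_nv = 2.664, A_nt = 0.2891 in²; R_n = min(0.6F_uA_nv, 0.6F_yA_gv) + U_bs·F_u·A_nt = 103.2 kips → 77.4 kips.
Block shear governs: 77.4 kips.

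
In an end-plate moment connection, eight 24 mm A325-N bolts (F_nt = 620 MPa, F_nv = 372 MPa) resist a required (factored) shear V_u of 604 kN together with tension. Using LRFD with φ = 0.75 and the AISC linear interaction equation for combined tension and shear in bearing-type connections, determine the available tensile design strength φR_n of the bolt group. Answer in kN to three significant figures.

1180 kN

A_b = π·24²/4 = 452.4 mm²; f_rv = 604 × 1000 / (8 × 452.4) = 166.9 MPa.
F'_nt = 1.3 F_nt − (F_nt / φF_nv) f_rv = 1.3·620 − (620/(0.75·372))·166.9 = 435.1 MPa, capped at F_nt → F'_nt = 435.1 MPa.
R_n = F'_nt · A_b · n = 435.1 × 452.4 × 8 / 1000 = 1575 kN.
Design strength φR_n = 0.75 × 1575 = 1180 kN.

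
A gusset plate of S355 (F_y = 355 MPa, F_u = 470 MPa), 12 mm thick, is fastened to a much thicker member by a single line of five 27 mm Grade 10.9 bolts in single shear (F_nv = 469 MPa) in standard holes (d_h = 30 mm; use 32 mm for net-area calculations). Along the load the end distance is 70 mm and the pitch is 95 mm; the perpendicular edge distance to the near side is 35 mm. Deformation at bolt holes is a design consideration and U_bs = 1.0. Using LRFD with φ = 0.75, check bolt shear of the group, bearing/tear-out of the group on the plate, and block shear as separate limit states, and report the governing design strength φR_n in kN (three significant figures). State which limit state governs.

Bolt shear: A_b = π·27²/4 = 572.6 mm²; R_n = 469 × 572.6 × 5 × 1 / 1000 = 1343 kN → 0.75 × 1343 = 1010 kN.
Bearing: edge l_c = 55, r_n = 365.5 kN; interior l_c = 65, r_n = 365.5 kN; R_n = 365.5 + 4·365.5 = 1827 kN → 1370 kN.
Block shear: A_gv = 5400, A_nv = 3672, A_nt = 228 mm²; R_n = min(0.6F_uA_nv, 0.6F_yA_gv) + U_bs·F_u·A_nt = 1143 kN → 857 kN.
Block shear governs: 857 kN.

857 kN (block shear governs)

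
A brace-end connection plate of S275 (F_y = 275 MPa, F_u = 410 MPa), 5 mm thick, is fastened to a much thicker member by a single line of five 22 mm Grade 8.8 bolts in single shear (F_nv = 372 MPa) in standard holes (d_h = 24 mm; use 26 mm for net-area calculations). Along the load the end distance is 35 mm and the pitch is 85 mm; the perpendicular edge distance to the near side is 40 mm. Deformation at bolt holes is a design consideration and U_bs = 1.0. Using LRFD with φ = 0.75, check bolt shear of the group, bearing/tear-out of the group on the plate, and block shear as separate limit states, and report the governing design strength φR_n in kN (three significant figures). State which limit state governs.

274 kN (block shear governs)

Bolt shear: A_b = π·22²/4 = 380.1 mm²; R_n = 372 × 380.1 × 5 × 1 / 1000 = 707 kN → 0.75 × 707 = 530 kN.
Bearing: edge l_c = 23, r_n = 56.58 kN; interior l_c = 61, r_n = 108.2 kN; R_n = 56.58 + 4·108.2 = 489.5 kN → 367 kN.
Block shear: A_gv = 1875, A_nv = 1290, A_nt = 135 mm²; R_n = min(0.6F_uA_nv, 0.6F_yA_gv) + U_bs·F_u·A_nt = 364.7 kN → 274 kN.
Block shear governs: 274 kN.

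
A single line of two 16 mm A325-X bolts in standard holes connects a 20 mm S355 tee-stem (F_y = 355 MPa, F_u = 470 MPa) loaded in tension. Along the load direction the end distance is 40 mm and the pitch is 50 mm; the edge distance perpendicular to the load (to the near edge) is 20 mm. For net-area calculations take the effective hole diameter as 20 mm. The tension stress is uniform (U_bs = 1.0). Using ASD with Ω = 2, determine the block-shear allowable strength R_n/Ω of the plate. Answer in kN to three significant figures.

Shear plane L_v = 40 + 1·50 = 90 mm; A_gv = 90 × 20 = 1800 mm².
A_nv = (90 − 1.5·20) × 20 = 1200 mm².
A_nt = (20 − 0.5·20) × 20 = 200 mm².
0.6 F_u A_nv = 338.4 kN; 0.6 F_y A_gv = 383.4 kN → shear rupture governs the shear term.
R_n = 338.4 + 1.0 × 470 × 200 / 1000 = 432.4 kN.
Allowable strength R_n/Ω = 432.4 / 2 = 216 kN.

216 kN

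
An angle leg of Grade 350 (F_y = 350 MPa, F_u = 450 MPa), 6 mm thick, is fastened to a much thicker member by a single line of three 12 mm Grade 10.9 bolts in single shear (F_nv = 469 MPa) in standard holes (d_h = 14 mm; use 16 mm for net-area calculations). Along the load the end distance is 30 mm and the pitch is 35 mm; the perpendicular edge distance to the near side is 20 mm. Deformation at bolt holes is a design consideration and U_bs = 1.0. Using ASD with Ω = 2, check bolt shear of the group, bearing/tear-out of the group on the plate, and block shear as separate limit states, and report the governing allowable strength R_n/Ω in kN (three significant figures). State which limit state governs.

64.8 kN (block shear governs)

Bolt shear: A_b = π·12²/4 = 113.1 mm²; R_n = 469 × 113.1 × 3 × 1 / 1000 = 159.1 kN → 159.1 / 2 = 79.6 kN.
Bearing: edge l_c = 23, r_n = 74.52 kN; interior l_c = 21, r_n = 68.04 kN; R_n = 74.52 + 2·68.04 = 210.6 kN → 105 kN.
Block shear: A_gv = 600, A_nv = 360, A_nt = 72 mm²; R_n = min(0.6F_uA_nv, 0.6F_yA_gv) + U_bs·F_u·A_nt = 129.6 kN → 64.8 kN.
Block shear governs: 64.8 kN.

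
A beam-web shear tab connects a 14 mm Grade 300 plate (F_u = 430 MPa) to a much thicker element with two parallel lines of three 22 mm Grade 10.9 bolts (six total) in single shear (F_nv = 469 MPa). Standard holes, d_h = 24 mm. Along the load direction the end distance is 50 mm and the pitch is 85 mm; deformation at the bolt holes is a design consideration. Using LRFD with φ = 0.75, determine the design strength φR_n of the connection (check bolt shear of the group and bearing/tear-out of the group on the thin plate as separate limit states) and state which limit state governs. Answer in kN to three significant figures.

802 kN (bolt shear governs)

Bolt shear: A_b = π·22²/4 = 380.1 mm²; R_n = 469 × 380.1 × 6 × 1 / 1000 = 1070 kN → 0.75 × 1070 = 802 kN.
Bearing (1.2 l_c t F_u ≤ 2.4 d t F_u): upper limit = 2.4·22·14·430 / 1000 = 317.9 kN.
  Edge l_c = 50 − 24/2 = 38 → r_n = 274.5 kN; interior l_c = 85 − 24 = 61 → r_n = 317.9 kN.
  R_n,bearing = 2·274.5 + 4·317.9 = 1820 kN → 0.75 × 1820 = 1370 kN.
Bolt shear governs: 802 kN.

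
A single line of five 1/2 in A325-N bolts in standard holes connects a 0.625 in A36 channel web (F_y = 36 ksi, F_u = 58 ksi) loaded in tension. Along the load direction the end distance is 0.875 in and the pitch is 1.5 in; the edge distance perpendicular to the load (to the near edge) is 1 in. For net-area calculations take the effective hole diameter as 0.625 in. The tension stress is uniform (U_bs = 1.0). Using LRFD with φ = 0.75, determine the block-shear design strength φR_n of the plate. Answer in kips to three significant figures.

85 kips

Shear plane L_v = 0.875 + 4·1.5 = 6.875 in; A_gv = 6.875 × 0.625 = 4.297 in².
A_nv = (6.875 − 4.5·0.625) × 0.625 = 2.539 in².
A_nt = (1 − 0.5·0.625) × 0.625 = 0.4297 in².
0.6 F_u A_nv = 88.36 kips; 0.6 F_y A_gv = 92.81 kips → shear rupture governs the shear term.
R_n = 88.36 + 1.0 × 58 × 0.4297 = 113.3 kips.
Design strength φR_n = 0.75 × 113.3 = 85 kips.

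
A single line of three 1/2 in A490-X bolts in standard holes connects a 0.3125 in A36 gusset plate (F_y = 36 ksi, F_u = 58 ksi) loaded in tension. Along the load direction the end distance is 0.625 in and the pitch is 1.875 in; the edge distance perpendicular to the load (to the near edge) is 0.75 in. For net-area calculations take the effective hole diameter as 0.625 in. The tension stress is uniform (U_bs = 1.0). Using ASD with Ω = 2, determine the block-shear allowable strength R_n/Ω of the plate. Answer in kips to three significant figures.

18.7 kips

Shear plane L_v = 0.625 + 2·1.875 = 4.375 in; A_gv = 4.375 × 0.3125 = 1.367 in².
A_nv = (4.375 − 2.5·0.625) × 0.3125 = 0.8789 in².
A_nt = (0.75 − 0.5·0.625) × 0.3125 = 0.1367 in².
0.6 F_u A_nv = 30.59 kips; 0.6 F_y A_gv = 29.53 kips → shear yielding governs the shear term.
R_n = 29.53 + 1.0 × 58 × 0.1367 = 37.46 kips.
Allowable strength R_n/Ω = 37.46 / 2 = 18.7 kips.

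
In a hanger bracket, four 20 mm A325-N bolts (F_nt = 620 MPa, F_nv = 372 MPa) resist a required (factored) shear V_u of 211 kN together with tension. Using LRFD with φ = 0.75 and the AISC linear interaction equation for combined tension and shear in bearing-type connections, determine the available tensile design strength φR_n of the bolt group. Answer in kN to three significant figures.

408 kN

A_b = π·20²/4 = 314.2 mm²; f_rv = 211 × 1000 / (4 × 314.2) = 167.9 MPa.
F'_nt = 1.3 F_nt − (F_nt / φF_nv) f_rv = 1.3·620 − (620/(0.75·372))·167.9 = 432.9 MPa, capped at F_nt → F'_nt = 432.9 MPa.
R_n = F'_nt · A_b · n = 432.9 × 314.2 × 4 / 1000 = 544 kN.
Design strength φR_n = 0.75 × 544 = 408 kN.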